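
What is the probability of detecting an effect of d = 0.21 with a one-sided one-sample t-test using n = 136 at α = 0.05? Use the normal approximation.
Power ≈ 0.79

Power calculation (one-sample t-test, normal approximation):
z_β = d · √n - z_α
z_β = 0.21 · √136 - 1.645
z_β = 0.21 · 11.662 - 1.645
z_β = 0.804

Power = Φ(z_β) = Φ(0.804) ≈ 0.789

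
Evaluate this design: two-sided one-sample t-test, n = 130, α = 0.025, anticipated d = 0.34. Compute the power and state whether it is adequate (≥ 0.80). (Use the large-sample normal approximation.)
Power ≈ 0.95; the study is adequately powered (power ≥ 0.80)

Power calculation (one-sample t-test, normal approximation):
z_β = d · √n - z_{α/2}
z_β = 0.34 · √130 - 2.241
z_β = 0.34 · 11.402 - 2.241
z_β = 1.635

Power = Φ(z_β) = Φ(1.635) ≈ 0.949

Effect size d = 0.34 is small by Cohen's convention (0.2/0.5/0.8).

Threshold: power ≥ 0.80 is conventionally adequate.
Power ≈ 0.95 → the study is adequately powered (power ≥ 0.80).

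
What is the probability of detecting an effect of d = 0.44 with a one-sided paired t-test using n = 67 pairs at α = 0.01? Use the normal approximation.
Power ≈ 0.90

Power calculation (paired t-test, normal approximation):
z_β = d · √n - z_α
z_β = 0.44 · √67 - 2.326
z_β = 0.44 · 8.185 - 2.326
z_β = 1.275

Power = Φ(z_β) = Φ(1.275) ≈ 0.899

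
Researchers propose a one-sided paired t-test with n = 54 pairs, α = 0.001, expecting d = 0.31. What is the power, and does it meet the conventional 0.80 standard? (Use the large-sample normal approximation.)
Power ≈ 0.21; the study is underpowered (power < 0.80)

Power calculation (paired t-test, normal approximation):
z_β = d · √n - z_α
z_β = 0.31 · √54 - 3.090
z_β = 0.31 · 7.348 - 3.090
z_β = -0.812

Power = Φ(z_β) = Φ(-0.812) ≈ 0.208

Effect size d = 0.31 is small by Cohen's convention (0.2/0.5/0.8).

Threshold: power ≥ 0.80 is conventionally adequate.
Power ≈ 0.21 → the study is underpowered (power < 0.80).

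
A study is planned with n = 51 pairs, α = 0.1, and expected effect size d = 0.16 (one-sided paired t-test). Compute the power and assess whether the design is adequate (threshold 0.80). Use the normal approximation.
Power ≈ 0.44; the study is underpowered (power < 0.80)

Power calculation (paired t-test, normal approximation):
z_β = d · √n - z_α
z_β = 0.16 · √51 - 1.282
z_β = 0.16 · 7.141 - 1.282
z_β = -0.139

Power = Φ(z_β) = Φ(-0.139) ≈ 0.445

Effect size d = 0.16 is very small by Cohen's convention (0.2/0.5/0.8).

Threshold: power ≥ 0.80 is conventionally adequate.
Power ≈ 0.44 → the study is underpowered (power < 0.80).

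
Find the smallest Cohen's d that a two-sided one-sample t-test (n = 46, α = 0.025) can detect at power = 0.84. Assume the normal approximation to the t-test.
d ≈ 0.48

Minimum detectable effect (one-sample t-test, normal approximation):
d = (z_{α/2} + z_β) / √n
d = (2.241 + 0.994) / √46
d = 3.236 / 6.782
d ≈ 0.48

By Cohen's convention (0.2 small / 0.5 medium / 0.8 large): small effect.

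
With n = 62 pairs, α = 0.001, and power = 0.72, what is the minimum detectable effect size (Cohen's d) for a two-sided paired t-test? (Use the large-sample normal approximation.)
d ≈ 0.49

Minimum detectable effect (paired t-test, normal approximation):
d = (z_{α/2} + z_β) / √n
d = (3.291 + 0.583) / √62
d = 3.873 / 7.874
d ≈ 0.49

By Cohen's convention (0.2 small / 0.5 medium / 0.8 large): small effect.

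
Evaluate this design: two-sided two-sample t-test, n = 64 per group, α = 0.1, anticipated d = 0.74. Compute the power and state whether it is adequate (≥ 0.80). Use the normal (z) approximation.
Power ≈ 0.99; the study is adequately powered (power ≥ 0.80)

Power calculation (two-sample t-test, normal approximation):
z_β = d · √(n/2) - z_{α/2}
z_β = 0.74 · √(64/2) - 1.645
z_β = 0.74 · 5.657 - 1.645
z_β = 2.541

Power = Φ(z_β) = Φ(2.541) ≈ 0.994

Effect size d = 0.74 is medium by Cohen's convention (0.2/0.5/0.8).

Threshold: power ≥ 0.80 is conventionally adequate.
Power ≈ 0.99 → the study is adequately powered (power ≥ 0.80).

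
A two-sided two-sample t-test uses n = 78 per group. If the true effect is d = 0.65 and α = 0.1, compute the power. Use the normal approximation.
Power ≈ 0.99

Power calculation (two-sample t-test, normal approximation):
z_β = d · √(n/2) - z_{α/2}
z_β = 0.65 · √(78/2) - 1.645
z_β = 0.65 · 6.245 - 1.645
z_β = 2.414

Power = Φ(z_β) = Φ(2.414) ≈ 0.992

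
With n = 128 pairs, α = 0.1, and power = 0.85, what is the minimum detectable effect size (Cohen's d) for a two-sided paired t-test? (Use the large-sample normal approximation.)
d ≈ 0.24

Minimum detectable effect (paired t-test, normal approximation):
d = (z_{α/2} + z_β) / √n
d = (1.645 + 1.036) / √128
d = 2.681 / 11.314
d ≈ 0.24

By Cohen's convention (0.2 small / 0.5 medium / 0.8 large): small effect.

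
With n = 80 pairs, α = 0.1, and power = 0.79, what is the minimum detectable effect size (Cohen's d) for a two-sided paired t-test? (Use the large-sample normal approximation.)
d ≈ 0.27

Minimum detectable effect (paired t-test, normal approximation):
d = (z_{α/2} + z_β) / √n
d = (1.645 + 0.806) / √80
d = 2.451 / 8.944
d ≈ 0.27

By Cohen's convention (0.2 small / 0.5 medium / 0.8 large): small effect.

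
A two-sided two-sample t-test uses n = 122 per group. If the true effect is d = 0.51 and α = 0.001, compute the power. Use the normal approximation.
Power ≈ 0.76

Power calculation (two-sample t-test, normal approximation):
z_β = d · √(n/2) - z_{α/2}
z_β = 0.51 · √(122/2) - 3.291
z_β = 0.51 · 7.810 - 3.291
z_β = 0.693

Power = Φ(z_β) = Φ(0.693) ≈ 0.756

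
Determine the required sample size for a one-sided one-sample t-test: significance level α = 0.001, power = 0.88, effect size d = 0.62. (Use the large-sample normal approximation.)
n = 48

Sample size formula (one-sample t-test, normal approximation):
n = ((z_α + z_β) / d)²

z_α = 3.090 (for α = 0.001, one-sided)
z_β = 1.175 (for power = 0.88)
d = 0.62

n = ((3.090 + 1.175) / 0.62)²
n = (6.879)²
n ≈ 47.32
Round up to the next whole number: n = 48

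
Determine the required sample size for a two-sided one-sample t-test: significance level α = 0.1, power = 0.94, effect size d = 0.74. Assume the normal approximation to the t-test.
n = 19

Sample size formula (one-sample t-test, normal approximation):
n = ((z_{α/2} + z_β) / d)²

z_{α/2} = 1.645 (for α = 0.1, two-sided)
z_β = 1.555 (for power = 0.94)
d = 0.74

n = ((1.645 + 1.555) / 0.74)²
n = (4.324)²
n ≈ 18.70
Round up to the next whole number: n = 19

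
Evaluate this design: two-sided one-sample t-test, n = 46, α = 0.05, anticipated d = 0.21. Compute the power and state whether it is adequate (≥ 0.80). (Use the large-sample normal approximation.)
Power ≈ 0.30; the study is underpowered (power < 0.80)

Power calculation (one-sample t-test, normal approximation):
z_β = d · √n - z_{α/2}
z_β = 0.21 · √46 - 1.960
z_β = 0.21 · 6.782 - 1.960
z_β = -0.536

Power = Φ(z_β) = Φ(-0.536) ≈ 0.296

Effect size d = 0.21 is small by Cohen's convention (0.2/0.5/0.8).

Threshold: power ≥ 0.80 is conventionally adequate.
Power ≈ 0.30 → the study is underpowered (power < 0.80).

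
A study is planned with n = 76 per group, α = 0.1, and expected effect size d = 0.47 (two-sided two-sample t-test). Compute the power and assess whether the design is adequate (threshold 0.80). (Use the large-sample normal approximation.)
Power ≈ 0.89; the study is adequately powered (power ≥ 0.80)

Power calculation (two-sample t-test, normal approximation):
z_β = d · √(n/2) - z_{α/2}
z_β = 0.47 · √(76/2) - 1.645
z_β = 0.47 · 6.164 - 1.645
z_β = 1.252

Power = Φ(z_β) = Φ(1.252) ≈ 0.895

Effect size d = 0.47 is small by Cohen's convention (0.2/0.5/0.8).

Threshold: power ≥ 0.80 is conventionally adequate.
Power ≈ 0.89 → the study is adequately powered (power ≥ 0.80).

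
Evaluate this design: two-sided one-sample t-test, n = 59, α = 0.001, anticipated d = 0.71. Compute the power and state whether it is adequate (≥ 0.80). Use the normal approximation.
Power ≈ 0.98; the study is adequately powered (power ≥ 0.80)

Power calculation (one-sample t-test, normal approximation):
z_β = d · √n - z_{α/2}
z_β = 0.71 · √59 - 3.291
z_β = 0.71 · 7.681 - 3.291
z_β = 2.163

Power = Φ(z_β) = Φ(2.163) ≈ 0.985

Effect size d = 0.71 is medium by Cohen's convention (0.2/0.5/0.8).

Threshold: power ≥ 0.80 is conventionally adequate.
Power ≈ 0.98 → the study is adequately powered (power ≥ 0.80).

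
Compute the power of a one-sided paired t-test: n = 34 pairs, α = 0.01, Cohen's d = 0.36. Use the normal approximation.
Power ≈ 0.41

Power calculation (paired t-test, normal approximation):
z_β = d · √n - z_α
z_β = 0.36 · √34 - 2.326
z_β = 0.36 · 5.831 - 2.326
z_β = -0.227

Power = Φ(z_β) = Φ(-0.227) ≈ 0.410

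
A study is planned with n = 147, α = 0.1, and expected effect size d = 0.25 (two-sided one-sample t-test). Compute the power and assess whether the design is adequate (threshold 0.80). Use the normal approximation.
Power ≈ 0.92; the study is adequately powered (power ≥ 0.80)

Power calculation (one-sample t-test, normal approximation):
z_β = d · √n - z_{α/2}
z_β = 0.25 · √147 - 1.645
z_β = 0.25 · 12.124 - 1.645
z_β = 1.386

Power = Φ(z_β) = Φ(1.386) ≈ 0.917

Effect size d = 0.25 is small by Cohen's convention (0.2/0.5/0.8).

Threshold: power ≥ 0.80 is conventionally adequate.
Power ≈ 0.92 → the study is adequately powered (power ≥ 0.80).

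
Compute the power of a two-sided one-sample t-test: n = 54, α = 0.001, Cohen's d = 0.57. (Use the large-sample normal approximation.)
Power ≈ 0.82

Power calculation (one-sample t-test, normal approximation):
z_β = d · √n - z_{α/2}
z_β = 0.57 · √54 - 3.291
z_β = 0.57 · 7.348 - 3.291
z_β = 0.898

Power = Φ(z_β) = Φ(0.898) ≈ 0.815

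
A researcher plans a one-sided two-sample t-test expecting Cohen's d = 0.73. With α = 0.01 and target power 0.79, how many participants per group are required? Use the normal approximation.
n = 37 per group

Sample size formula (two-sample t-test, normal approximation):
n = 2 · ((z_α + z_β) / d)²

z_α = 2.326 (for α = 0.01, one-sided)
z_β = 0.806 (for power = 0.79)
d = 0.73

n = 2 · ((2.326 + 0.806) / 0.73)²
n = 2 · (4.290)²
n ≈ 36.81
Round up to the next whole number: n = 37 per group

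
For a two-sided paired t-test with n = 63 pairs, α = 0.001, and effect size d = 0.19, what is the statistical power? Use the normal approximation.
Power ≈ 0.04

Power calculation (paired t-test, normal approximation):
z_β = d · √n - z_{α/2}
z_β = 0.19 · √63 - 3.291
z_β = 0.19 · 7.937 - 3.291
z_β = -1.782

Power = Φ(z_β) = Φ(-1.782) ≈ 0.037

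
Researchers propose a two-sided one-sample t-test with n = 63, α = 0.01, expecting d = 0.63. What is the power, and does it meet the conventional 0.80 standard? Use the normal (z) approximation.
Power ≈ 0.99; the study is adequately powered (power ≥ 0.80)

Power calculation (one-sample t-test, normal approximation):
z_β = d · √n - z_{α/2}
z_β = 0.63 · √63 - 2.576
z_β = 0.63 · 7.937 - 2.576
z_β = 2.425

Power = Φ(z_β) = Φ(2.425) ≈ 0.992

Effect size d = 0.63 is medium by Cohen's convention (0.2/0.5/0.8).

Threshold: power ≥ 0.80 is conventionally adequate.
Power ≈ 0.99 → the study is adequately powered (power ≥ 0.80).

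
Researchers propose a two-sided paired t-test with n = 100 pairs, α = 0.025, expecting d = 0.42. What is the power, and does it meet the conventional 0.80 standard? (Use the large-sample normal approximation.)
Power ≈ 0.97; the study is adequately powered (power ≥ 0.80)

Power calculation (paired t-test, normal approximation):
z_β = d · √n - z_{α/2}
z_β = 0.42 · √100 - 2.241
z_β = 0.42 · 10.000 - 2.241
z_β = 1.959

Power = Φ(z_β) = Φ(1.959) ≈ 0.975

Effect size d = 0.42 is small by Cohen's convention (0.2/0.5/0.8).

Threshold: power ≥ 0.80 is conventionally adequate.
Power ≈ 0.97 → the study is adequately powered (power ≥ 0.80).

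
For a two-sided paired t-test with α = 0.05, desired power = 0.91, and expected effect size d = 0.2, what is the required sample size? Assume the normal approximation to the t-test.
n = 273 pairs

Sample size formula (paired t-test, normal approximation):
n = ((z_{α/2} + z_β) / d)²

z_{α/2} = 1.960 (for α = 0.05, two-sided)
z_β = 1.341 (for power = 0.91)
d = 0.2

n = ((1.960 + 1.341) / 0.2)²
n = (16.505)²
n ≈ 272.42
Round up to the next whole number: n = 273 pairs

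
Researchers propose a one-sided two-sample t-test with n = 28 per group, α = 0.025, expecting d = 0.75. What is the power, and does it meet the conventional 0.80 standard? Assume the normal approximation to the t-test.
Power ≈ 0.80; the study is adequately powered (power ≥ 0.80)

Power calculation (two-sample t-test, normal approximation):
z_β = d · √(n/2) - z_α
z_β = 0.75 · √(28/2) - 1.960
z_β = 0.75 · 3.742 - 1.960
z_β = 0.846

Power = Φ(z_β) = Φ(0.846) ≈ 0.801

Effect size d = 0.75 is medium by Cohen's convention (0.2/0.5/0.8).

Threshold: power ≥ 0.80 is conventionally adequate.
Power ≈ 0.80 → the study is adequately powered (power ≥ 0.80).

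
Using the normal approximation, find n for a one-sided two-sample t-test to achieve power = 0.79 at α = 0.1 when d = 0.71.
n = 18 per group

Sample size formula (two-sample t-test, normal approximation):
n = 2 · ((z_α + z_β) / d)²

z_α = 1.282 (for α = 0.1, one-sided)
z_β = 0.806 (for power = 0.79)
d = 0.71

n = 2 · ((1.282 + 0.806) / 0.71)²
n = 2 · (2.941)²
n ≈ 17.30
Round up to the next whole number: n = 18 per group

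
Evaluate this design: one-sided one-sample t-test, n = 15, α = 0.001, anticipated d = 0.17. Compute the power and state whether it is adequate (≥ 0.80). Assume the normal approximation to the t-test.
Power ≈ 0.01; the study is underpowered (power < 0.80)

Power calculation (one-sample t-test, normal approximation):
z_β = d · √n - z_α
z_β = 0.17 · √15 - 3.090
z_β = 0.17 · 3.873 - 3.090
z_β = -2.432

Power = Φ(z_β) = Φ(-2.432) ≈ 0.008

Effect size d = 0.17 is very small by Cohen's convention (0.2/0.5/0.8).

Threshold: power ≥ 0.80 is conventionally adequate.
Power ≈ 0.01 → the study is underpowered (power < 0.80).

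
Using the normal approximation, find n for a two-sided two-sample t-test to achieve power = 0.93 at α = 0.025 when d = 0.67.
n = 62 per group

Sample size formula (two-sample t-test, normal approximation):
n = 2 · ((z_{α/2} + z_β) / d)²

z_{α/2} = 2.241 (for α = 0.025, two-sided)
z_β = 1.476 (for power = 0.93)
d = 0.67

n = 2 · ((2.241 + 1.476) / 0.67)²
n = 2 · (5.548)²
n ≈ 61.56
Round up to the next whole number: n = 62 per group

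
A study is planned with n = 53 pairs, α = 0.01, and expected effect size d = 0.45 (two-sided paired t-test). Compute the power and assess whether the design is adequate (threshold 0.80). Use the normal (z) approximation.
Power ≈ 0.76; the study is underpowered (power < 0.80)

Power calculation (paired t-test, normal approximation):
z_β = d · √n - z_{α/2}
z_β = 0.45 · √53 - 2.576
z_β = 0.45 · 7.280 - 2.576
z_β = 0.700

Power = Φ(z_β) = Φ(0.700) ≈ 0.758

Effect size d = 0.45 is small by Cohen's convention (0.2/0.5/0.8).

Threshold: power ≥ 0.80 is conventionally adequate.
Power ≈ 0.76 → the study is underpowered (power < 0.80).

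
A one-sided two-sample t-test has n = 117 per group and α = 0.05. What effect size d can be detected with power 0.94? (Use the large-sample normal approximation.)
d ≈ 0.42

Minimum detectable effect (two-sample t-test, normal approximation):
d = (z_α + z_β) / √(n/2)
d = (1.645 + 1.555) / √(117/2)
d = 3.200 / 7.649
d ≈ 0.42

By Cohen's convention (0.2 small / 0.5 medium / 0.8 large): small effect.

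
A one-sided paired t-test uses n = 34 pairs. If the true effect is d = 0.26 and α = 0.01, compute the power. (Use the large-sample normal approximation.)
Power ≈ 0.21

Power calculation (paired t-test, normal approximation):
z_β = d · √n - z_α
z_β = 0.26 · √34 - 2.326
z_β = 0.26 · 5.831 - 2.326
z_β = -0.810

Power = Φ(z_β) = Φ(-0.810) ≈ 0.209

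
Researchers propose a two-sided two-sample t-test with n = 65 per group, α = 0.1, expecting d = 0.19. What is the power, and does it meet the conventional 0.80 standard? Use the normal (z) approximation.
Power ≈ 0.29; the study is underpowered (power < 0.80)

Power calculation (two-sample t-test, normal approximation):
z_β = d · √(n/2) - z_{α/2}
z_β = 0.19 · √(65/2) - 1.645
z_β = 0.19 · 5.701 - 1.645
z_β = -0.562

Power = Φ(z_β) = Φ(-0.562) ≈ 0.287

Effect size d = 0.19 is very small by Cohen's convention (0.2/0.5/0.8).

Threshold: power ≥ 0.80 is conventionally adequate.
Power ≈ 0.29 → the study is underpowered (power < 0.80).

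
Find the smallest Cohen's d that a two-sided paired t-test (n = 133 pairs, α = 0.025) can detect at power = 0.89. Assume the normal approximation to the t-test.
d ≈ 0.30

Minimum detectable effect (paired t-test, normal approximation):
d = (z_{α/2} + z_β) / √n
d = (2.241 + 1.227) / √133
d = 3.468 / 11.533
d ≈ 0.30

By Cohen's convention (0.2 small / 0.5 medium / 0.8 large): small effect.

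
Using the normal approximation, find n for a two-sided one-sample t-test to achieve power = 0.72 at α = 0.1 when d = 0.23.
n = 94

Sample size formula (one-sample t-test, normal approximation):
n = ((z_{α/2} + z_β) / d)²

z_{α/2} = 1.645 (for α = 0.1, two-sided)
z_β = 0.583 (for power = 0.72)
d = 0.23

n = ((1.645 + 0.583) / 0.23)²
n = (9.687)²
n ≈ 93.84
Round up to the next whole number: n = 94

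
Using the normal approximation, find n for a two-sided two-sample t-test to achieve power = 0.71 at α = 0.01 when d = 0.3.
n = 218 per group

Sample size formula (two-sample t-test, normal approximation):
n = 2 · ((z_{α/2} + z_β) / d)²

z_{α/2} = 2.576 (for α = 0.01, two-sided)
z_β = 0.553 (for power = 0.71)
d = 0.3

n = 2 · ((2.576 + 0.553) / 0.3)²
n = 2 · (10.430)²
n ≈ 217.57
Round up to the next whole number: n = 218 per group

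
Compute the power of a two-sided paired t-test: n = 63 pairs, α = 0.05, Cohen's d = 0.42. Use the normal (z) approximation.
Power ≈ 0.92

Power calculation (paired t-test, normal approximation):
z_β = d · √n - z_{α/2}
z_β = 0.42 · √63 - 1.960
z_β = 0.42 · 7.937 - 1.960
z_β = 1.374

Power = Φ(z_β) = Φ(1.374) ≈ 0.915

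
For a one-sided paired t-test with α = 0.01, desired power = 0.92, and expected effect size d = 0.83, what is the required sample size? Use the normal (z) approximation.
n = 21 pairs

Sample size formula (paired t-test, normal approximation):
n = ((z_α + z_β) / d)²

z_α = 2.326 (for α = 0.01, one-sided)
z_β = 1.405 (for power = 0.92)
d = 0.83

n = ((2.326 + 1.405) / 0.83)²
n = (4.495)²
n ≈ 20.21
Round up to the next whole number: n = 21 pairs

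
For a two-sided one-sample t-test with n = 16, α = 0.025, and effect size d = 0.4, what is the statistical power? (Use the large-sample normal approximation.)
Power ≈ 0.26

Power calculation (one-sample t-test, normal approximation):
z_β = d · √n - z_{α/2}
z_β = 0.4 · √16 - 2.241
z_β = 0.4 · 4.000 - 2.241
z_β = -0.641

Power = Φ(z_β) = Φ(-0.641) ≈ 0.261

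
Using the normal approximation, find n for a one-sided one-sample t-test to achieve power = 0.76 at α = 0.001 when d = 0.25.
n = 231

Sample size formula (one-sample t-test, normal approximation):
n = ((z_α + z_β) / d)²

z_α = 3.090 (for α = 0.001, one-sided)
z_β = 0.706 (for power = 0.76)
d = 0.25

n = ((3.090 + 0.706) / 0.25)²
n = (15.184)²
n ≈ 230.55
Round up to the next whole number: n = 231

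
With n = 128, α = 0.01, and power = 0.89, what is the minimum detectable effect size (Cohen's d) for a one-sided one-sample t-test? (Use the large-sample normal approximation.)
d ≈ 0.31

Minimum detectable effect (one-sample t-test, normal approximation):
d = (z_α + z_β) / √n
d = (2.326 + 1.227) / √128
d = 3.553 / 11.314
d ≈ 0.31

By Cohen's convention (0.2 small / 0.5 medium / 0.8 large): small effect.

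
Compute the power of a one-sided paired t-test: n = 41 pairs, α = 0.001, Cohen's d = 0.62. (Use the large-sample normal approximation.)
Power ≈ 0.81

Power calculation (paired t-test, normal approximation):
z_β = d · √n - z_α
z_β = 0.62 · √41 - 3.090
z_β = 0.62 · 6.403 - 3.090
z_β = 0.880

Power = Φ(z_β) = Φ(0.880) ≈ 0.810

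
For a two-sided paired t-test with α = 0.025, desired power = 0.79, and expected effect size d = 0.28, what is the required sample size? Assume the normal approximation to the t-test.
n = 119 pairs

Sample size formula (paired t-test, normal approximation):
n = ((z_{α/2} + z_β) / d)²

z_{α/2} = 2.241 (for α = 0.025, two-sided)
z_β = 0.806 (for power = 0.79)
d = 0.28

n = ((2.241 + 0.806) / 0.28)²
n = (10.882)²
n ≈ 118.42
Round up to the next whole number: n = 119 pairs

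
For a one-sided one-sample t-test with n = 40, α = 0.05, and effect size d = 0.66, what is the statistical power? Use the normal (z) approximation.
Power ≈ 0.99

Power calculation (one-sample t-test, normal approximation):
z_β = d · √n - z_α
z_β = 0.66 · √40 - 1.645
z_β = 0.66 · 6.325 - 1.645
z_β = 2.529

Power = Φ(z_β) = Φ(2.529) ≈ 0.994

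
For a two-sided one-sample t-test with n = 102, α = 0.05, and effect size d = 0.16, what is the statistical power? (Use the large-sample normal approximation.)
Power ≈ 0.37

Power calculation (one-sample t-test, normal approximation):
z_β = d · √n - z_{α/2}
z_β = 0.16 · √102 - 1.960
z_β = 0.16 · 10.100 - 1.960
z_β = -0.344

Power = Φ(z_β) = Φ(-0.344) ≈ 0.365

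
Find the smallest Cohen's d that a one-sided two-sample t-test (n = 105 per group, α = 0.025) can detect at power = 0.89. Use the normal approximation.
d ≈ 0.44

Minimum detectable effect (two-sample t-test, normal approximation):
d = (z_α + z_β) / √(n/2)
d = (1.960 + 1.227) / √(105/2)
d = 3.186 / 7.246
d ≈ 0.44

By Cohen's convention (0.2 small / 0.5 medium / 0.8 large): small effect.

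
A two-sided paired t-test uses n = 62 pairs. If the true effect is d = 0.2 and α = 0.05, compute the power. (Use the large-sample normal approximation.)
Power ≈ 0.35

Power calculation (paired t-test, normal approximation):
z_β = d · √n - z_{α/2}
z_β = 0.2 · √62 - 1.960
z_β = 0.2 · 7.874 - 1.960
z_β = -0.385

Power = Φ(z_β) = Φ(-0.385) ≈ 0.350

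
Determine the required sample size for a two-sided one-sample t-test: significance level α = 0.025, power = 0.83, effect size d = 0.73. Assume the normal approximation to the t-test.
n = 20

Sample size formula (one-sample t-test, normal approximation):
n = ((z_{α/2} + z_β) / d)²

z_{α/2} = 2.241 (for α = 0.025, two-sided)
z_β = 0.954 (for power = 0.83)
d = 0.73

n = ((2.241 + 0.954) / 0.73)²
n = (4.377)²
n ≈ 19.16
Round up to the next whole number: n = 20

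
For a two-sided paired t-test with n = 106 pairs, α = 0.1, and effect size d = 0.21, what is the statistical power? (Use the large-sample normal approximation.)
Power ≈ 0.70

Power calculation (paired t-test, normal approximation):
z_β = d · √n - z_{α/2}
z_β = 0.21 · √106 - 1.645
z_β = 0.21 · 10.296 - 1.645
z_β = 0.517

Power = Φ(z_β) = Φ(0.517) ≈ 0.698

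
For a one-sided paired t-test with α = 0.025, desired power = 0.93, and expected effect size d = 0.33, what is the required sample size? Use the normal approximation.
n = 109 pairs

Sample size formula (paired t-test, normal approximation):
n = ((z_α + z_β) / d)²

z_α = 1.960 (for α = 0.025, one-sided)
z_β = 1.476 (for power = 0.93)
d = 0.33

n = ((1.960 + 1.476) / 0.33)²
n = (10.412)²
n ≈ 108.41
Round up to the next whole number: n = 109 pairs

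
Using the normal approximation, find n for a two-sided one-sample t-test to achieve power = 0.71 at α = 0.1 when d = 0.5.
n = 20

Sample size formula (one-sample t-test, normal approximation):
n = ((z_{α/2} + z_β) / d)²

z_{α/2} = 1.645 (for α = 0.1, two-sided)
z_β = 0.553 (for power = 0.71)
d = 0.5

n = ((1.645 + 0.553) / 0.5)²
n = (4.396)²
n ≈ 19.32
Round up to the next whole number: n = 20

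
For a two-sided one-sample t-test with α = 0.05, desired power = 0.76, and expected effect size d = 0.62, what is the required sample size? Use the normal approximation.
n = 19

Sample size formula (one-sample t-test, normal approximation):
n = ((z_{α/2} + z_β) / d)²

z_{α/2} = 1.960 (for α = 0.05, two-sided)
z_β = 0.706 (for power = 0.76)
d = 0.62

n = ((1.960 + 0.706) / 0.62)²
n = (4.300)²
n ≈ 18.49
Round up to the next whole number: n = 19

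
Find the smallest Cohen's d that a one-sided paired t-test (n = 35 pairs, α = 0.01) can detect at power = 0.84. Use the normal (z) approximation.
d ≈ 0.56

Minimum detectable effect (paired t-test, normal approximation):
d = (z_α + z_β) / √n
d = (2.326 + 0.994) / √35
d = 3.321 / 5.916
d ≈ 0.56

By Cohen's convention (0.2 small / 0.5 medium / 0.8 large): medium effect.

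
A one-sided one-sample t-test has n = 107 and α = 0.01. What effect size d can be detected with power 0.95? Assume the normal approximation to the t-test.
d ≈ 0.38

Minimum detectable effect (one-sample t-test, normal approximation):
d = (z_α + z_β) / √n
d = (2.326 + 1.645) / √107
d = 3.971 / 10.344
d ≈ 0.38

By Cohen's convention (0.2 small / 0.5 medium / 0.8 large): small effect.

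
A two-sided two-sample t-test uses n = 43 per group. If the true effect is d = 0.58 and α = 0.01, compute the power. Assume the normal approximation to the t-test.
Power ≈ 0.55

Power calculation (two-sample t-test, normal approximation):
z_β = d · √(n/2) - z_{α/2}
z_β = 0.58 · √(43/2) - 2.576
z_β = 0.58 · 4.637 - 2.576
z_β = 0.114

Power = Φ(z_β) = Φ(0.114) ≈ 0.545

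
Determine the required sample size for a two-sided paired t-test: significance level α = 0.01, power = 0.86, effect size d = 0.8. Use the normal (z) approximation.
n = 21 pairs

Sample size formula (paired t-test, normal approximation):
n = ((z_{α/2} + z_β) / d)²

z_{α/2} = 2.576 (for α = 0.01, two-sided)
z_β = 1.080 (for power = 0.86)
d = 0.8

n = ((2.576 + 1.080) / 0.8)²
n = (4.570)²
n ≈ 20.88
Round up to the next whole number: n = 21 pairs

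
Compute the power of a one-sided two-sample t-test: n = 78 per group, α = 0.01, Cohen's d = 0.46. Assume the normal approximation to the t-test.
Power ≈ 0.71

Power calculation (two-sample t-test, normal approximation):
z_β = d · √(n/2) - z_α
z_β = 0.46 · √(78/2) - 2.326
z_β = 0.46 · 6.245 - 2.326
z_β = 0.546

Power = Φ(z_β) = Φ(0.546) ≈ 0.708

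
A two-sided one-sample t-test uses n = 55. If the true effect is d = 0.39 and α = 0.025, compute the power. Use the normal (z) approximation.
Power ≈ 0.74

Power calculation (one-sample t-test, normal approximation):
z_β = d · √n - z_{α/2}
z_β = 0.39 · √55 - 2.241
z_β = 0.39 · 7.416 - 2.241
z_β = 0.651

Power = Φ(z_β) = Φ(0.651) ≈ 0.742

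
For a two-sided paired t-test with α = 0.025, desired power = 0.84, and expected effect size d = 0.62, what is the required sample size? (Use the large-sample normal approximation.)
n = 28 pairs

Sample size formula (paired t-test, normal approximation):
n = ((z_{α/2} + z_β) / d)²

z_{α/2} = 2.241 (for α = 0.025, two-sided)
z_β = 0.994 (for power = 0.84)
d = 0.62

n = ((2.241 + 0.994) / 0.62)²
n = (5.218)²
n ≈ 27.23
Round up to the next whole number: n = 28 pairs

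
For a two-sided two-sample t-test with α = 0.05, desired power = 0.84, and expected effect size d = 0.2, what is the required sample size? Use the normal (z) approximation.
n = 437 per group

Sample size formula (two-sample t-test, normal approximation):
n = 2 · ((z_{α/2} + z_β) / d)²

z_{α/2} = 1.960 (for α = 0.05, two-sided)
z_β = 0.994 (for power = 0.84)
d = 0.2

n = 2 · ((1.960 + 0.994) / 0.2)²
n = 2 · (14.770)²
n ≈ 436.31
Round up to the next whole number: n = 437 per group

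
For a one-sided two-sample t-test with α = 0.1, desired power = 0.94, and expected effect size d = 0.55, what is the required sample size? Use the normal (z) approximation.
n = 54 per group

Sample size formula (two-sample t-test, normal approximation):
n = 2 · ((z_α + z_β) / d)²

z_α = 1.282 (for α = 0.1, one-sided)
z_β = 1.555 (for power = 0.94)
d = 0.55

n = 2 · ((1.282 + 1.555) / 0.55)²
n = 2 · (5.158)²
n ≈ 53.21
Round up to the next whole number: n = 54 per group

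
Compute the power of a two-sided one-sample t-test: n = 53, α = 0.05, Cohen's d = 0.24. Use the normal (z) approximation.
Power ≈ 0.42

Power calculation (one-sample t-test, normal approximation):
z_β = d · √n - z_{α/2}
z_β = 0.24 · √53 - 1.960
z_β = 0.24 · 7.280 - 1.960
z_β = -0.213

Power = Φ(z_β) = Φ(-0.213) ≈ 0.416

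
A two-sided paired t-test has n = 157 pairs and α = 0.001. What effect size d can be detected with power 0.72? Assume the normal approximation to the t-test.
d ≈ 0.31

Minimum detectable effect (paired t-test, normal approximation):
d = (z_{α/2} + z_β) / √n
d = (3.291 + 0.583) / √157
d = 3.873 / 12.530
d ≈ 0.31

By Cohen's convention (0.2 small / 0.5 medium / 0.8 large): small effect.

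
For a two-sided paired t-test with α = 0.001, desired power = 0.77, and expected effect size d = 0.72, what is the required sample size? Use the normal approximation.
n = 32 pairs

Sample size formula (paired t-test, normal approximation):
n = ((z_{α/2} + z_β) / d)²

z_{α/2} = 3.291 (for α = 0.001, two-sided)
z_β = 0.739 (for power = 0.77)
d = 0.72

n = ((3.291 + 0.739) / 0.72)²
n = (5.597)²
n ≈ 31.33
Round up to the next whole number: n = 32 pairs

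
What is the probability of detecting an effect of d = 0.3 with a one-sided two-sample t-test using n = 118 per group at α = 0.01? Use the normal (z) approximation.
Power ≈ 0.49

Power calculation (two-sample t-test, normal approximation):
z_β = d · √(n/2) - z_α
z_β = 0.3 · √(118/2) - 2.326
z_β = 0.3 · 7.681 - 2.326
z_β = -0.022

Power = Φ(z_β) = Φ(-0.022) ≈ 0.491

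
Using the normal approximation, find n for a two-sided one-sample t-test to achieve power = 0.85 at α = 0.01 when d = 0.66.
n = 30

Sample size formula (one-sample t-test, normal approximation):
n = ((z_{α/2} + z_β) / d)²

z_{α/2} = 2.576 (for α = 0.01, two-sided)
z_β = 1.036 (for power = 0.85)
d = 0.66

n = ((2.576 + 1.036) / 0.66)²
n = (5.473)²
n ≈ 29.95
Round up to the next whole number: n = 30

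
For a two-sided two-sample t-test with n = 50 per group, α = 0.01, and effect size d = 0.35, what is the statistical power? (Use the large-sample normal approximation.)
Power ≈ 0.20

Power calculation (two-sample t-test, normal approximation):
z_β = d · √(n/2) - z_{α/2}
z_β = 0.35 · √(50/2) - 2.576
z_β = 0.35 · 5.000 - 2.576
z_β = -0.826

Power = Φ(z_β) = Φ(-0.826) ≈ 0.204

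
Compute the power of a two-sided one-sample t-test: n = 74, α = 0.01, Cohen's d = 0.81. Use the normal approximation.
Power ≈ 1.00

Power calculation (one-sample t-test, normal approximation):
z_β = d · √n - z_{α/2}
z_β = 0.81 · √74 - 2.576
z_β = 0.81 · 8.602 - 2.576
z_β = 4.392

Power = Φ(z_β) = Φ(4.392) ≈ 1.000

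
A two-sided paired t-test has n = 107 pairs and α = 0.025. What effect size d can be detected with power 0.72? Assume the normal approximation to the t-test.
d ≈ 0.27

Minimum detectable effect (paired t-test, normal approximation):
d = (z_{α/2} + z_β) / √n
d = (2.241 + 0.583) / √107
d = 2.824 / 10.344
d ≈ 0.27

By Cohen's convention (0.2 small / 0.5 medium / 0.8 large): small effect.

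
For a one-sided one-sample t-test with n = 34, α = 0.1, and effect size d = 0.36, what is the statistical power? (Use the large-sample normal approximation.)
Power ≈ 0.79

Power calculation (one-sample t-test, normal approximation):
z_β = d · √n - z_α
z_β = 0.36 · √34 - 1.282
z_β = 0.36 · 5.831 - 1.282
z_β = 0.818

Power = Φ(z_β) = Φ(0.818) ≈ 0.793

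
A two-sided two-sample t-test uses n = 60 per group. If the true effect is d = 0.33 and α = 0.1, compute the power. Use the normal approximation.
Power ≈ 0.56

Power calculation (two-sample t-test, normal approximation):
z_β = d · √(n/2) - z_{α/2}
z_β = 0.33 · √(60/2) - 1.645
z_β = 0.33 · 5.477 - 1.645
z_β = 0.163

Power = Φ(z_β) = Φ(0.163) ≈ 0.565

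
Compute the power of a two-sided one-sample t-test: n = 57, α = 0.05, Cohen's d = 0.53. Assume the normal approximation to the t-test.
Power ≈ 0.98

Power calculation (one-sample t-test, normal approximation):
z_β = d · √n - z_{α/2}
z_β = 0.53 · √57 - 1.960
z_β = 0.53 · 7.550 - 1.960
z_β = 2.041

Power = Φ(z_β) = Φ(2.041) ≈ 0.979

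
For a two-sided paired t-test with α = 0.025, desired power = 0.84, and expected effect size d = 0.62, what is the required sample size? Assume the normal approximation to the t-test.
n = 28 pairs

Sample size formula (paired t-test, normal approximation):
n = ((z_{α/2} + z_β) / d)²

z_{α/2} = 2.241 (for α = 0.025, two-sided)
z_β = 0.994 (for power = 0.84)
d = 0.62

n = ((2.241 + 0.994) / 0.62)²
n = (5.218)²
n ≈ 27.23
Round up to the next whole number: n = 28 pairs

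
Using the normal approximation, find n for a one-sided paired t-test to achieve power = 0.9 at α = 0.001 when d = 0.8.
n = 30 pairs

Sample size formula (paired t-test, normal approximation):
n = ((z_α + z_β) / d)²

z_α = 3.090 (for α = 0.001, one-sided)
z_β = 1.282 (for power = 0.9)
d = 0.8

n = ((3.090 + 1.282) / 0.8)²
n = (5.465)²
n ≈ 29.87
Round up to the next whole number: n = 30 pairs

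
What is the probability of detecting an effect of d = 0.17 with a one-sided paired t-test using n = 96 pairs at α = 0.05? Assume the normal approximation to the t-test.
Power ≈ 0.51

Power calculation (paired t-test, normal approximation):
z_β = d · √n - z_α
z_β = 0.17 · √96 - 1.645
z_β = 0.17 · 9.798 - 1.645
z_β = 0.021

Power = Φ(z_β) = Φ(0.021) ≈ 0.508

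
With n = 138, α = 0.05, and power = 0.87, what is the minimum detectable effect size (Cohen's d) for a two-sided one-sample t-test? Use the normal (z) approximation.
d ≈ 0.26

Minimum detectable effect (one-sample t-test, normal approximation):
d = (z_{α/2} + z_β) / √n
d = (1.960 + 1.126) / √138
d = 3.086 / 11.747
d ≈ 0.26

By Cohen's convention (0.2 small / 0.5 medium / 0.8 large): small effect.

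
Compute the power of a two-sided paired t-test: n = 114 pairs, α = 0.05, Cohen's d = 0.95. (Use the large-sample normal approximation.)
Power ≈ 1.00

Power calculation (paired t-test, normal approximation):
z_β = d · √n - z_{α/2}
z_β = 0.95 · √114 - 1.960
z_β = 0.95 · 10.677 - 1.960
z_β = 8.183

Power = Φ(z_β) = Φ(8.183) ≈ 1.000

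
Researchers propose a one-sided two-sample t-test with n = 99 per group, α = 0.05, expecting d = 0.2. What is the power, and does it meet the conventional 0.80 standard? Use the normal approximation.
Power ≈ 0.41; the study is underpowered (power < 0.80)

Power calculation (two-sample t-test, normal approximation):
z_β = d · √(n/2) - z_α
z_β = 0.2 · √(99/2) - 1.645
z_β = 0.2 · 7.036 - 1.645
z_β = -0.238

Power = Φ(z_β) = Φ(-0.238) ≈ 0.406

Effect size d = 0.2 is small by Cohen's convention (0.2/0.5/0.8).

Threshold: power ≥ 0.80 is conventionally adequate.
Power ≈ 0.41 → the study is underpowered (power < 0.80).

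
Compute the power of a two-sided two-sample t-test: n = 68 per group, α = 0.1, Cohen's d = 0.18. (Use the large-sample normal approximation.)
Power ≈ 0.28

Power calculation (two-sample t-test, normal approximation):
z_β = d · √(n/2) - z_{α/2}
z_β = 0.18 · √(68/2) - 1.645
z_β = 0.18 · 5.831 - 1.645
z_β = -0.595

Power = Φ(z_β) = Φ(-0.595) ≈ 0.276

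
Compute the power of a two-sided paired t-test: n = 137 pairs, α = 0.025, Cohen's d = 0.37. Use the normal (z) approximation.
Power ≈ 0.98

Power calculation (paired t-test, normal approximation):
z_β = d · √n - z_{α/2}
z_β = 0.37 · √137 - 2.241
z_β = 0.37 · 11.705 - 2.241
z_β = 2.089

Power = Φ(z_β) = Φ(2.089) ≈ 0.982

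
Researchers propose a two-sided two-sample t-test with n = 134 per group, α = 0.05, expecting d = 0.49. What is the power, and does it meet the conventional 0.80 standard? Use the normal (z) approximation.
Power ≈ 0.98; the study is adequately powered (power ≥ 0.80)

Power calculation (two-sample t-test, normal approximation):
z_β = d · √(n/2) - z_{α/2}
z_β = 0.49 · √(134/2) - 1.960
z_β = 0.49 · 8.185 - 1.960
z_β = 2.051

Power = Φ(z_β) = Φ(2.051) ≈ 0.980

Effect size d = 0.49 is small by Cohen's convention (0.2/0.5/0.8).

Threshold: power ≥ 0.80 is conventionally adequate.
Power ≈ 0.98 → the study is adequately powered (power ≥ 0.80).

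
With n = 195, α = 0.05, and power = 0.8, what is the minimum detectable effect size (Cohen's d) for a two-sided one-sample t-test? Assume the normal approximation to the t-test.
d ≈ 0.20

Minimum detectable effect (one-sample t-test, normal approximation):
d = (z_{α/2} + z_β) / √n
d = (1.960 + 0.842) / √195
d = 2.802 / 13.964
d ≈ 0.20

By Cohen's convention (0.2 small / 0.5 medium / 0.8 large): small effect.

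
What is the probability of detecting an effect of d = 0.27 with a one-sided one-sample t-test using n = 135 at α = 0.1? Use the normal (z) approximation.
Power ≈ 0.97

Power calculation (one-sample t-test, normal approximation):
z_β = d · √n - z_α
z_β = 0.27 · √135 - 1.282
z_β = 0.27 · 11.619 - 1.282
z_β = 1.856

Power = Φ(z_β) = Φ(1.856) ≈ 0.968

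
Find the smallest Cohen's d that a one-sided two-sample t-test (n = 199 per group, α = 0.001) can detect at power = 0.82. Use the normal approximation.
d ≈ 0.40

Minimum detectable effect (two-sample t-test, normal approximation):
d = (z_α + z_β) / √(n/2)
d = (3.090 + 0.915) / √(199/2)
d = 4.006 / 9.975
d ≈ 0.40

By Cohen's convention (0.2 small / 0.5 medium / 0.8 large): small effect.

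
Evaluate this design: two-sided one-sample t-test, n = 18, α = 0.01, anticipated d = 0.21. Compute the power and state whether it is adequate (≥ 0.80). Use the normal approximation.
Power ≈ 0.05; the study is underpowered (power < 0.80)

Power calculation (one-sample t-test, normal approximation):
z_β = d · √n - z_{α/2}
z_β = 0.21 · √18 - 2.576
z_β = 0.21 · 4.243 - 2.576
z_β = -1.685

Power = Φ(z_β) = Φ(-1.685) ≈ 0.046

Effect size d = 0.21 is small by Cohen's convention (0.2/0.5/0.8).

Threshold: power ≥ 0.80 is conventionally adequate.
Power ≈ 0.05 → the study is underpowered (power < 0.80).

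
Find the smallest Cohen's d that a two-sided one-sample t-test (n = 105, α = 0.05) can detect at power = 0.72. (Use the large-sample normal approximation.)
d ≈ 0.25

Minimum detectable effect (one-sample t-test, normal approximation):
d = (z_{α/2} + z_β) / √n
d = (1.960 + 0.583) / √105
d = 2.543 / 10.247
d ≈ 0.25

By Cohen's convention (0.2 small / 0.5 medium / 0.8 large): small effect.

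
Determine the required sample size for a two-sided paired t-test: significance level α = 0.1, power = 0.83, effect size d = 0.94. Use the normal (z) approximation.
n = 8 pairs

Sample size formula (paired t-test, normal approximation):
n = ((z_{α/2} + z_β) / d)²

z_{α/2} = 1.645 (for α = 0.1, two-sided)
z_β = 0.954 (for power = 0.83)
d = 0.94

n = ((1.645 + 0.954) / 0.94)²
n = (2.765)²
n ≈ 7.65
Round up to the next whole number: n = 8 pairs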